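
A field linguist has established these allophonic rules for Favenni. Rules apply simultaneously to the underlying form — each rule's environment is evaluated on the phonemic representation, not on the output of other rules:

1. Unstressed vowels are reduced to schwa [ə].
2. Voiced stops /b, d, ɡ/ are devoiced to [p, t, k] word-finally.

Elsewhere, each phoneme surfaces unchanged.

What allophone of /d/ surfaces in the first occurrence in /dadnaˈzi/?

/d/ (word-initial): rule 2 targets it, but not word-finally → unchanged [d].

[d]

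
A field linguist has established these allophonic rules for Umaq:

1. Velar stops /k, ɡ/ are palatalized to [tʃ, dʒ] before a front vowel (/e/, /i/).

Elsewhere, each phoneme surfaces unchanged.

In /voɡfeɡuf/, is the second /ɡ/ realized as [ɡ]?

/ɡ/ (between /e/ and /u/): rule 1 targets it, but not before a front vowel → unchanged [ɡ].
The actual realization is [ɡ], which matches [ɡ].

Yes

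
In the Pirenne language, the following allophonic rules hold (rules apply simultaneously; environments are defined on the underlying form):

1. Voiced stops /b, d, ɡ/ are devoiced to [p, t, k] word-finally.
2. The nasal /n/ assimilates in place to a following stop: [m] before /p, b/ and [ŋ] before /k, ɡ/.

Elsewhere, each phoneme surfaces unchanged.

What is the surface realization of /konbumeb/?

/k/ stays [k].
/o/ (between /k/ and /n/) is unaffected → [o].
/n/ — between /o/ and /b/, before a labial or velar stop — surfaces as [m] (rule 2).
/b/ (between /n/ and /u/) fails the environment for rule 1, so it stays [b].
/u/ — not in any rule's target class → [u].
/m/ (between /u/ and /e/): no rule targets it → [m].
/e/ (between /m/ and /b/): no rule targets it → [e].
Rule 1 applies to /b/ (word-final: word-finally) → [p].

[kombumep]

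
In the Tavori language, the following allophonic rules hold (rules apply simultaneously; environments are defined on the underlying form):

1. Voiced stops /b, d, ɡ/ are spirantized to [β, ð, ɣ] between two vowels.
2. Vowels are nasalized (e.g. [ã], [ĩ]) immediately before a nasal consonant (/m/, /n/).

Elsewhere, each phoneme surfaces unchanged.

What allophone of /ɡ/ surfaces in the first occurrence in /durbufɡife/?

/ɡ/ (between /f/ and /i/) is in the target of rule 1 but the environment (between two vowels) is not met → [ɡ].

[ɡ]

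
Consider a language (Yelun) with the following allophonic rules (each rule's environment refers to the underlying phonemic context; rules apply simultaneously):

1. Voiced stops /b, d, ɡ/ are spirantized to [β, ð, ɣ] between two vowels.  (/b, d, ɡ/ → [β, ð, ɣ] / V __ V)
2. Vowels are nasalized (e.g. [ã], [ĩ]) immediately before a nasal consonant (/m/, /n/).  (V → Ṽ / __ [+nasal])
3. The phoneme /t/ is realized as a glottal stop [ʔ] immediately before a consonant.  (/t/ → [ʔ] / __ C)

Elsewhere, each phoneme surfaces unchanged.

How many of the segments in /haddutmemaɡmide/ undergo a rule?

Segments that undergo a rule: /t/ → [ʔ] (rule 3); /e/ → [ẽ] (rule 2); /d/ → [ð] (rule 1).
All other segments surface unchanged.

3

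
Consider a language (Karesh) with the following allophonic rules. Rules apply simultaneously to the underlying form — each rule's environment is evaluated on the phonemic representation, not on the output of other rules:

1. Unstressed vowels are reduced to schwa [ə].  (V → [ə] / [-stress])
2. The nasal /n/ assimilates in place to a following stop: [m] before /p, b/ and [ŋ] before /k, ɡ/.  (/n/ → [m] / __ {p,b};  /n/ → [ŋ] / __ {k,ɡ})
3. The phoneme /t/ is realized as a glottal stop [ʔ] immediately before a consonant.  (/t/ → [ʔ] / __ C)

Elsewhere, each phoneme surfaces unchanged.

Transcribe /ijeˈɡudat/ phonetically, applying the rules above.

Rule 1 applies to /i/ (word-initial: in an unstressed syllable) → [ə].
/j/ (between /i/ and /e/): no rule targets it → [j].
/e/ meets the environment for rule 1 (in an unstressed syllable) → [ə].
/ɡ/ (between /e/ and /u/): no rule targets it → [ɡ].
/u/ (between /ɡ/ and /d/) fails the environment for rule 1, so it stays [u].
/d/ (between /u/ and /a/) is unaffected → [d].
/a/ — between /d/ and /t/, in an unstressed syllable — surfaces as [ə] (rule 1).
/t/ (word-final) fails the environment for rule 3, so it stays [t].

[əjəˈɡudət]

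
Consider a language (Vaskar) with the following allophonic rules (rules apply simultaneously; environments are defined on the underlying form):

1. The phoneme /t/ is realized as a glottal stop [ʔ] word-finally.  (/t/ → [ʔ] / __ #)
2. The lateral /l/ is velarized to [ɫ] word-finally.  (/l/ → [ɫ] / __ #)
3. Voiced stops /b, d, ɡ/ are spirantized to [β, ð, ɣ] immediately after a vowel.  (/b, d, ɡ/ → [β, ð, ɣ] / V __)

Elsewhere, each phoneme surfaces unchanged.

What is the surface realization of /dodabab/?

[doðaβaβ]

/d/ — word-initial; rule 3 does not apply here → [d].
/o/ — not in any rule's target class → [o].
/d/ (between /o/ and /a/): immediately after a vowel, so rule 3 applies → [ð].
/a/ (between /d/ and /b/) is unaffected → [a].
/b/ (between /a/ and /a/): immediately after a vowel, so rule 3 applies → [β].
/a/ — not in any rule's target class → [a].
/b/ — word-final, immediately after a vowel — surfaces as [β] (rule 3).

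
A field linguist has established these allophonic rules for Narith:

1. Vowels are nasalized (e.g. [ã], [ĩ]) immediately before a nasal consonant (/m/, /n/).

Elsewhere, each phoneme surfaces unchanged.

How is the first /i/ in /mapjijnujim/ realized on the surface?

[i]

/i/ (between /j/ and /j/): rule 1 targets it, but not before a nasal consonant → unchanged [i].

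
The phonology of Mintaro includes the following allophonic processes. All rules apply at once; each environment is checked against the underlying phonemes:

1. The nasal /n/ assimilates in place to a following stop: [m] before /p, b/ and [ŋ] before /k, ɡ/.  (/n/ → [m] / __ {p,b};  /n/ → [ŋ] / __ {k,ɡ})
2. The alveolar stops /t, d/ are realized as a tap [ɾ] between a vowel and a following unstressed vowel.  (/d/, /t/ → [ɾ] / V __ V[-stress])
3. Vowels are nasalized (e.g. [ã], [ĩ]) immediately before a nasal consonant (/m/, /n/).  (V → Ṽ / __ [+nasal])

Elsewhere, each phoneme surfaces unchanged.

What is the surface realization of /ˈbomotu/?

Rule 3 applies to /o/ (between /b/ and /m/: before a nasal consonant) → [õ].
/o/ — between /m/ and /t/; rule 3 does not apply here → [o].
/t/ (between /o/ and /u/): between a vowel and a following unstressed vowel, so rule 2 applies → [ɾ].
/u/ — word-final; rule 3 does not apply here → [u].

[ˈbõmoɾu]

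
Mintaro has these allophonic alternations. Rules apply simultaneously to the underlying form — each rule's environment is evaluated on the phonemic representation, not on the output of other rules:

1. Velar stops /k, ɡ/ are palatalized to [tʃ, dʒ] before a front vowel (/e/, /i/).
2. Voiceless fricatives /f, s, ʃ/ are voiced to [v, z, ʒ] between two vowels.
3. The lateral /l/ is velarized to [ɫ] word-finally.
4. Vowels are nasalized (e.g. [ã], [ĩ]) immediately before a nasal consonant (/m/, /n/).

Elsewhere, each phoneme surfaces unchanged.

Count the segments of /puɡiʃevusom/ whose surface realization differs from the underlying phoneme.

4

Segments that undergo a rule: /ɡ/ → [dʒ] (rule 1); /ʃ/ → [ʒ] (rule 2); /s/ → [z] (rule 2); /o/ → [õ] (rule 4).
All other segments surface unchanged.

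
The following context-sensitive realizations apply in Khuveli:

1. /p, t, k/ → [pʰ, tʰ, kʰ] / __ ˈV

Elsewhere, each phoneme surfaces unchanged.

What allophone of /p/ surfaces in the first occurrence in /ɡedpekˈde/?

/p/ (between /d/ and /e/): rule 1 targets it, but not immediately before a stressed vowel → unchanged [p].

[p]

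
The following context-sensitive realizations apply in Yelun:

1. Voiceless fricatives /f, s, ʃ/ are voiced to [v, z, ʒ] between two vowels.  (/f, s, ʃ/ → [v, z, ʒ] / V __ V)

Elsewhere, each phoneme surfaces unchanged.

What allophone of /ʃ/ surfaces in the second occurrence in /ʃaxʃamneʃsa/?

/ʃ/ (between /x/ and /a/) fails the environment for rule 1, so it stays [ʃ].

[ʃ]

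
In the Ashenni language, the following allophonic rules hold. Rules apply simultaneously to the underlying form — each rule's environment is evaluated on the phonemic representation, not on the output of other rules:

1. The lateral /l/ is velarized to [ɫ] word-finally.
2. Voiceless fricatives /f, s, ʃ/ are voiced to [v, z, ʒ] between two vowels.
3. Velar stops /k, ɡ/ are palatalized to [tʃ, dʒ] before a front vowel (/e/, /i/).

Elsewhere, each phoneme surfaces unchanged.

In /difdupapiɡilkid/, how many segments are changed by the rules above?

2

Segments that undergo a rule: /ɡ/ → [dʒ] (rule 3); /k/ → [tʃ] (rule 3).
All other segments surface unchanged.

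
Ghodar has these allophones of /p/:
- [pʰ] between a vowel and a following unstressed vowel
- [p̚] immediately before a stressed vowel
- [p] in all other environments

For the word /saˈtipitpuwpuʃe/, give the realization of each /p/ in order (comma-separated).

[pʰ], [p], [p]

Occurrence 1 (position 5): between a vowel and a following unstressed vowel → [pʰ].
Occurrence 2 (position 8): no conditioning environment matches → elsewhere allophone [p].
Occurrence 3 (position 11): no conditioning environment matches → elsewhere allophone [p].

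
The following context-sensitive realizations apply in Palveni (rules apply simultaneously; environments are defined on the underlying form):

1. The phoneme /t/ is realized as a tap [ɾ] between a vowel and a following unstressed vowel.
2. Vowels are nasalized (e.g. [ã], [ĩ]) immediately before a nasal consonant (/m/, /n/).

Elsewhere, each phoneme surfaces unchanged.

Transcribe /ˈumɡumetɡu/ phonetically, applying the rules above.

/u/ (word-initial) occurs before a nasal consonant → [ũ] by rule 2.
Rule 2 applies to /u/ (between /ɡ/ and /m/: before a nasal consonant) → [ũ].
/e/ (between /m/ and /t/) is in the target of rule 2 but the environment (before a nasal consonant) is not met → [e].
/t/ — between /e/ and /ɡ/; rule 1 does not apply here → [t].
/u/ (word-final) is in the target of rule 2 but the environment (before a nasal consonant) is not met → [u].

[ˈũmɡũmetɡu]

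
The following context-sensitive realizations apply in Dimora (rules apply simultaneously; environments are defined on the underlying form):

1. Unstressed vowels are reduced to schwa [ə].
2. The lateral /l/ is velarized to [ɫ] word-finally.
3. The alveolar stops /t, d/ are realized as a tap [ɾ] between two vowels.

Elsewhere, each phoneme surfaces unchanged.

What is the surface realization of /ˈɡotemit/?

[ˈɡoɾəmət]

/ɡ/ — not in any rule's target class → [ɡ].
/o/ (between /ɡ/ and /t/) is in the target of rule 1 but the environment (in an unstressed syllable) is not met → [o].
/t/ (between /o/ and /e/): between two vowels, so rule 3 applies → [ɾ].
Rule 1 applies to /e/ (between /t/ and /m/: in an unstressed syllable) → [ə].
/m/ (between /e/ and /i/) is unaffected → [m].
Rule 1 applies to /i/ (between /m/ and /t/: in an unstressed syllable) → [ə].
/t/ (word-final) is in the target of rule 3 but the environment (between two vowels) is not met → [t].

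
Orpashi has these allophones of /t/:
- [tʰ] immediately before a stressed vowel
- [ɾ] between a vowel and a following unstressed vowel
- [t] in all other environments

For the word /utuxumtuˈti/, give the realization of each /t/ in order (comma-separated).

Occurrence 1 (position 2): between a vowel and an unstressed vowel → [ɾ].
Occurrence 2 (position 7): no conditioning environment matches → elsewhere allophone [t].
Occurrence 3 (position 9): immediately before a stressed vowel → [tʰ].

[ɾ], [t], [tʰ]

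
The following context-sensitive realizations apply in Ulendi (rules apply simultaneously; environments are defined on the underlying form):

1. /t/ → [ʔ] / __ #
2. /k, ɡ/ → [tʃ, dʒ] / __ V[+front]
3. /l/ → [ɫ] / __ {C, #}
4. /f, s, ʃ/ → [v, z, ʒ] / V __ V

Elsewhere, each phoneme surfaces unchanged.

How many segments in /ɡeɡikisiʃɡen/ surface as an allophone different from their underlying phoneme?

Segments that undergo a rule: /ɡ/ → [dʒ] (rule 2); /ɡ/ → [dʒ] (rule 2); /k/ → [tʃ] (rule 2); /s/ → [z] (rule 4); /ɡ/ → [dʒ] (rule 2).
All other segments surface unchanged.

5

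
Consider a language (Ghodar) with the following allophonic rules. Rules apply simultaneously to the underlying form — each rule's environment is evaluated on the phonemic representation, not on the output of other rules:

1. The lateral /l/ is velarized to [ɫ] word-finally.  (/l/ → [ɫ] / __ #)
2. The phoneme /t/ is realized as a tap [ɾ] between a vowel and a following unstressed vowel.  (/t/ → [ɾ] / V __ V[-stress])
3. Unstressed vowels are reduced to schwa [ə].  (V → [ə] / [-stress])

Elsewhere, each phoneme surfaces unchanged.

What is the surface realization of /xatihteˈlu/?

[xəɾəhtəˈlu]

/a/ — between /x/ and /t/, in an unstressed syllable — surfaces as [ə] (rule 3).
/t/ meets the environment for rule 2 (between a vowel and a following unstressed vowel) → [ɾ].
/i/ — between /t/ and /h/, in an unstressed syllable — surfaces as [ə] (rule 3).
/t/ — between /h/ and /e/; rule 2 does not apply here → [t].
Rule 3 applies to /e/ (between /t/ and /l/: in an unstressed syllable) → [ə].
/l/ (between /e/ and /u/): rule 1 targets it, but not word-finally → unchanged [l].
/u/ (word-final) fails the environment for rule 3, so it stays [u].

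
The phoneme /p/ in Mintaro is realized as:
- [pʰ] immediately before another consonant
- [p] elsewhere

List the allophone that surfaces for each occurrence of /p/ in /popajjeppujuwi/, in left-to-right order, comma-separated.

[p], [p], [pʰ], [p]

Occurrence 1 (position 1): no conditioning environment matches → elsewhere allophone [p].
Occurrence 2 (position 3): no conditioning environment matches → elsewhere allophone [p].
Occurrence 3 (position 8): immediately before another consonant → [pʰ].
Occurrence 4 (position 9): no conditioning environment matches → elsewhere allophone [p].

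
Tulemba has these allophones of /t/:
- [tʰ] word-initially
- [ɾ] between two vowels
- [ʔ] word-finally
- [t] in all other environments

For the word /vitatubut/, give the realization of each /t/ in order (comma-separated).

Occurrence 1 (position 3): between two vowels → [ɾ].
Occurrence 2 (position 5): between two vowels → [ɾ].
Occurrence 3 (position 9): word-finally → [ʔ].

[ɾ], [ɾ], [ʔ]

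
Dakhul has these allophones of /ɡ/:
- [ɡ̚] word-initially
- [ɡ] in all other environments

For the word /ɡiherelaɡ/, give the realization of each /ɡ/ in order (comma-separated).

Occurrence 1 (position 1): word-initially → [ɡ̚].
Occurrence 2 (position 9): no conditioning environment matches → elsewhere allophone [ɡ].

[ɡ̚], [ɡ]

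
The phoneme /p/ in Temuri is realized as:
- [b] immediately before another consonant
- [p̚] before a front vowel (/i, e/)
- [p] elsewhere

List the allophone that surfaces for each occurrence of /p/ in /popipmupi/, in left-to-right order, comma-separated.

Occurrence 1 (position 1): no conditioning environment matches → elsewhere allophone [p].
Occurrence 2 (position 3): before a front vowel (/i, e/) → [p̚].
Occurrence 3 (position 5): immediately before another consonant → [b].
Occurrence 4 (position 8): before a front vowel (/i, e/) → [p̚].

[p], [p̚], [b], [p̚]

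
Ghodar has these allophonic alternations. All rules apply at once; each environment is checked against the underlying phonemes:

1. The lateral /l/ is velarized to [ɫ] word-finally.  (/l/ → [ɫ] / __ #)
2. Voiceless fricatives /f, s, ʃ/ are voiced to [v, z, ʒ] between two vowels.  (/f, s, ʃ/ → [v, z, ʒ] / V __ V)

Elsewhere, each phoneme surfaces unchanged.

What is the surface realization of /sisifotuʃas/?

/s/ (word-initial) fails the environment for rule 2, so it stays [s].
/i/ stays [i].
Rule 2 applies to /s/ (between /i/ and /i/: between two vowels) → [z].
/i/ — not in any rule's target class → [i].
/f/ meets the environment for rule 2 (between two vowels) → [v].
/o/ (between /f/ and /t/): no rule targets it → [o].
/t/ stays [t].
/u/ (between /t/ and /ʃ/): no rule targets it → [u].
/ʃ/ — between /u/ and /a/, between two vowels — surfaces as [ʒ] (rule 2).
/a/ (between /ʃ/ and /s/) is unaffected → [a].
/s/ (word-final) fails the environment for rule 2, so it stays [s].

[sizivotuʒas]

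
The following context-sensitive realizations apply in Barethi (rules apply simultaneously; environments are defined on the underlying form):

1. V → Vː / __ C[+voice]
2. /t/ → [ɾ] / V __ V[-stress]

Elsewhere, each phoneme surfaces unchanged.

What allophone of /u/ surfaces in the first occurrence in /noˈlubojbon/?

/u/ (between /l/ and /b/): before a voiced consonant, so rule 1 applies → [uː].

[uː]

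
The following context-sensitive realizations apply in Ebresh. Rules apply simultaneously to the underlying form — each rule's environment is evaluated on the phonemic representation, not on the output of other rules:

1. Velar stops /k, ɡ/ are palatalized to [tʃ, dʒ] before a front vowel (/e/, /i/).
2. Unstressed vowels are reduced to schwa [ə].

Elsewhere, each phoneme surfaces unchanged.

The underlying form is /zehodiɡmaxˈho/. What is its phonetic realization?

/z/ stays [z].
/e/ (between /z/ and /h/) occurs in an unstressed syllable → [ə] by rule 2.
/h/ — not in any rule's target class → [h].
Rule 2 applies to /o/ (between /h/ and /d/: in an unstressed syllable) → [ə].
/d/ stays [d].
/i/ (between /d/ and /ɡ/) occurs in an unstressed syllable → [ə] by rule 2.
/ɡ/ (between /i/ and /m/) fails the environment for rule 1, so it stays [ɡ].
/m/ (between /ɡ/ and /a/) is unaffected → [m].
/a/ — between /m/ and /x/, in an unstressed syllable — surfaces as [ə] (rule 2).
/x/ (between /a/ and /h/): no rule targets it → [x].
/h/ (between /x/ and /o/): no rule targets it → [h].
/o/ (word-final): rule 2 targets it, but not in an unstressed syllable → unchanged [o].

[zəhədəɡməxˈho]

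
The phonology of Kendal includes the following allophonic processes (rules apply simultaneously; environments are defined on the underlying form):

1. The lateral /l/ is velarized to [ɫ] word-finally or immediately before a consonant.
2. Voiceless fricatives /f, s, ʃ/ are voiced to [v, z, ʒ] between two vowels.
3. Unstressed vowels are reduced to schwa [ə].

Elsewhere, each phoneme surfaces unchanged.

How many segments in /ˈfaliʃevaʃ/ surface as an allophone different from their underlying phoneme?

Segments that undergo a rule: /i/ → [ə] (rule 3); /ʃ/ → [ʒ] (rule 2); /e/ → [ə] (rule 3); /a/ → [ə] (rule 3).
All other segments surface unchanged.

4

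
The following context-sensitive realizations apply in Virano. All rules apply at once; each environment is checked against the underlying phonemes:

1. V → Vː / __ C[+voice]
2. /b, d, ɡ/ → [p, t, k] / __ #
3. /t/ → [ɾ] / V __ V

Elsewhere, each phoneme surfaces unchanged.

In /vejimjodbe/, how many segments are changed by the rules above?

Segments that undergo a rule: /e/ → [eː] (rule 1); /i/ → [iː] (rule 1); /o/ → [oː] (rule 1).
All other segments surface unchanged.

3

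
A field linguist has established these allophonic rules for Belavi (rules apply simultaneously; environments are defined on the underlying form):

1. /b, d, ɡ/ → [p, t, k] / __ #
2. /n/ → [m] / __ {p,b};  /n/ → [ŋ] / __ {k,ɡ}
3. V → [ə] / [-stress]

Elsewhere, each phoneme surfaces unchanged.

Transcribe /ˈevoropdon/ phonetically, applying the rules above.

[ˈevərəpdən]

/e/ (word-initial): rule 3 targets it, but not in an unstressed syllable → unchanged [e].
/v/ (between /e/ and /o/) is unaffected → [v].
/o/ (between /v/ and /r/) occurs in an unstressed syllable → [ə] by rule 3.
/r/ (between /o/ and /o/) is unaffected → [r].
/o/ (between /r/ and /p/) occurs in an unstressed syllable → [ə] by rule 3.
/p/ (between /o/ and /d/): no rule targets it → [p].
/d/ (between /p/ and /o/) is in the target of rule 1 but the environment (word-finally) is not met → [d].
Rule 3 applies to /o/ (between /d/ and /n/: in an unstressed syllable) → [ə].
/n/ (word-final): rule 2 targets it, but not before a labial or velar stop → unchanged [n].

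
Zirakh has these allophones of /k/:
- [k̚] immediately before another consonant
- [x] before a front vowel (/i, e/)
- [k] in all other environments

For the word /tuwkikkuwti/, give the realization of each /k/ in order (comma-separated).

Occurrence 1 (position 4): before a front vowel (/i, e/) → [x].
Occurrence 2 (position 6): immediately before another consonant → [k̚].
Occurrence 3 (position 7): no conditioning environment matches → elsewhere allophone [k].

[x], [k̚], [k]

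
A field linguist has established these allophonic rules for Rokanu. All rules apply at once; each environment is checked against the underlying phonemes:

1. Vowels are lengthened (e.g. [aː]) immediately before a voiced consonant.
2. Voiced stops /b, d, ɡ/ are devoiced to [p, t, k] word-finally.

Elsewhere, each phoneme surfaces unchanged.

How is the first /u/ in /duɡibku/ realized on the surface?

[uː]

/u/ (between /d/ and /ɡ/) occurs before a voiced consonant → [uː] by rule 1.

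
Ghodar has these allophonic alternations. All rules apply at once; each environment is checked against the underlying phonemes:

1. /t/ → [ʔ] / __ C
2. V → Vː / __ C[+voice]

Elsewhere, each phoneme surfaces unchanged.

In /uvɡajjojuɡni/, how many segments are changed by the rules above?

Segments that undergo a rule: /u/ → [uː] (rule 2); /a/ → [aː] (rule 2); /o/ → [oː] (rule 2); /u/ → [uː] (rule 2).
All other segments surface unchanged.

4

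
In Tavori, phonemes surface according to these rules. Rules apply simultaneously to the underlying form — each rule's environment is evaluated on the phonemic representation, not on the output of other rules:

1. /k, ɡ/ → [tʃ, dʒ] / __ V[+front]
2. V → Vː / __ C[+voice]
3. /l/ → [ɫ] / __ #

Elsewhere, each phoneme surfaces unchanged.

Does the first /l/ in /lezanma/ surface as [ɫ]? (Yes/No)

No

/l/ — word-initial; rule 3 does not apply here → [l].
The actual realization is [l], not [ɫ].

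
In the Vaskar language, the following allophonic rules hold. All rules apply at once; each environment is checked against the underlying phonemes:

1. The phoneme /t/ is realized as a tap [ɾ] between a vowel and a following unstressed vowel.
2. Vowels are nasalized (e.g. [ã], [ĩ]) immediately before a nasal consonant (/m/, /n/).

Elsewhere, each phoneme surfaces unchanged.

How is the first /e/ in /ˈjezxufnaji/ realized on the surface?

[e]

/e/ (between /j/ and /z/): rule 2 targets it, but not before a nasal consonant → unchanged [e].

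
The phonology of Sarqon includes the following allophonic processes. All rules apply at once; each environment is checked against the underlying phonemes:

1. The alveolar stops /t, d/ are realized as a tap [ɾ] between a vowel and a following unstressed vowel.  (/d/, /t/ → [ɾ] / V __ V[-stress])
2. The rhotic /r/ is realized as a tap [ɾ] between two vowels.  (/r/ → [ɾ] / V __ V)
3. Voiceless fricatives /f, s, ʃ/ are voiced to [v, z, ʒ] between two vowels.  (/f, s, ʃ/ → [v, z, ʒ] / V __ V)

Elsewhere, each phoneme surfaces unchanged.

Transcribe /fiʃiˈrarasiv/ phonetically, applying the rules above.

[fiʒiˈɾaɾaziv]

/f/ (word-initial) fails the environment for rule 3, so it stays [f].
/i/ — not in any rule's target class → [i].
/ʃ/ meets the environment for rule 3 (between two vowels) → [ʒ].
/i/ — not in any rule's target class → [i].
/r/ — between /i/ and /a/, between two vowels — surfaces as [ɾ] (rule 2).
/a/ — not in any rule's target class → [a].
Rule 2 applies to /r/ (between /a/ and /a/: between two vowels) → [ɾ].
/a/ stays [a].
/s/ (between /a/ and /i/): between two vowels, so rule 3 applies → [z].
/i/ — not in any rule's target class → [i].
/v/ (word-final): no rule targets it → [v].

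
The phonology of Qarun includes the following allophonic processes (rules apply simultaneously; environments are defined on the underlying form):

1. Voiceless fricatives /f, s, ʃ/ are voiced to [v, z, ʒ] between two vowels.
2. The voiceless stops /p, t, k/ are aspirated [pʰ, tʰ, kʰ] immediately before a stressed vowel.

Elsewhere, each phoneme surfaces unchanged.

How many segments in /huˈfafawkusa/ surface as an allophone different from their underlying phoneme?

3

Segments that undergo a rule: /f/ → [v] (rule 1); /f/ → [v] (rule 1); /s/ → [z] (rule 1).
All other segments surface unchanged.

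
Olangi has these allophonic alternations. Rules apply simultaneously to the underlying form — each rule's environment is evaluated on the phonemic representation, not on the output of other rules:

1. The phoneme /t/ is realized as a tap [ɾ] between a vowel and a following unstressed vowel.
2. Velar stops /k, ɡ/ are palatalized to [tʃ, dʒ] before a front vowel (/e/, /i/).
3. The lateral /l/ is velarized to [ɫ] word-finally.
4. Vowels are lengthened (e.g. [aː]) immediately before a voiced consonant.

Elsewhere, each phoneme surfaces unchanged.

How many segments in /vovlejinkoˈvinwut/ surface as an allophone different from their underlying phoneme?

Segments that undergo a rule: /o/ → [oː] (rule 4); /e/ → [eː] (rule 4); /i/ → [iː] (rule 4); /o/ → [oː] (rule 4); /i/ → [iː] (rule 4).
All other segments surface unchanged.

5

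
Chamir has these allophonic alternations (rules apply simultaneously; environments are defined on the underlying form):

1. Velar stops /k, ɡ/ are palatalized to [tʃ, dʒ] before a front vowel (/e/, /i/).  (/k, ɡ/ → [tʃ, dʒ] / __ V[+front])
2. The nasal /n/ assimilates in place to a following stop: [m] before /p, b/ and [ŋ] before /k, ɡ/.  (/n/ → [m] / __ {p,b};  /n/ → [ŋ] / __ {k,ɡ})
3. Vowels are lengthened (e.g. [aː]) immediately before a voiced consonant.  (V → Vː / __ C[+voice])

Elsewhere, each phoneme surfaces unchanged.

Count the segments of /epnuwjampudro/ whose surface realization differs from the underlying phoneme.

3

Segments that undergo a rule: /u/ → [uː] (rule 3); /a/ → [aː] (rule 3); /u/ → [uː] (rule 3).
All other segments surface unchanged.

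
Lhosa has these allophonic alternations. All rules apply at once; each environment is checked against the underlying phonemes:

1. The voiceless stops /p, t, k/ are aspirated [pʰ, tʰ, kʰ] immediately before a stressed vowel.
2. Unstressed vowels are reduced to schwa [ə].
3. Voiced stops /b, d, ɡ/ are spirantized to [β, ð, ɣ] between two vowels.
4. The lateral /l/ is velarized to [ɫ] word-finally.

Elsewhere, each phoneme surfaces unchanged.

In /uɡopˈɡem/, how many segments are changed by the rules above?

Segments that undergo a rule: /u/ → [ə] (rule 2); /ɡ/ → [ɣ] (rule 3); /o/ → [ə] (rule 2).
All other segments surface unchanged.

3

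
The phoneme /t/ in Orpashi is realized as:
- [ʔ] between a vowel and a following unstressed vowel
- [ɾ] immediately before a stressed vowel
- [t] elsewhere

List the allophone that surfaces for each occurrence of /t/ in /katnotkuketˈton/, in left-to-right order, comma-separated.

[t], [t], [t], [ɾ]

Occurrence 1 (position 3): no conditioning environment matches → elsewhere allophone [t].
Occurrence 2 (position 6): no conditioning environment matches → elsewhere allophone [t].
Occurrence 3 (position 11): no conditioning environment matches → elsewhere allophone [t].
Occurrence 4 (position 12): immediately before a stressed vowel → [ɾ].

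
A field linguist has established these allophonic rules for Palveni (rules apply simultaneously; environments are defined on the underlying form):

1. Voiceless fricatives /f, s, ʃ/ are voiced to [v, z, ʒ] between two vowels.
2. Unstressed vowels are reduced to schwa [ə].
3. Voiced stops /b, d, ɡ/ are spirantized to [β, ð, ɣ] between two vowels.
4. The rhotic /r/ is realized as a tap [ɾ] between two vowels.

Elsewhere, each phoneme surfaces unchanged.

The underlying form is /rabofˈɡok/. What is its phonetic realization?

[rəβəfˈɡok]

/r/ — word-initial; rule 4 does not apply here → [r].
/a/ — between /r/ and /b/, in an unstressed syllable — surfaces as [ə] (rule 2).
Rule 3 applies to /b/ (between /a/ and /o/: between two vowels) → [β].
/o/ (between /b/ and /f/) occurs in an unstressed syllable → [ə] by rule 2.
/f/ (between /o/ and /ɡ/) is in the target of rule 1 but the environment (between two vowels) is not met → [f].
/ɡ/ (between /f/ and /o/) fails the environment for rule 3, so it stays [ɡ].
/o/ (between /ɡ/ and /k/) fails the environment for rule 2, so it stays [o].
/k/ — not in any rule's target class → [k].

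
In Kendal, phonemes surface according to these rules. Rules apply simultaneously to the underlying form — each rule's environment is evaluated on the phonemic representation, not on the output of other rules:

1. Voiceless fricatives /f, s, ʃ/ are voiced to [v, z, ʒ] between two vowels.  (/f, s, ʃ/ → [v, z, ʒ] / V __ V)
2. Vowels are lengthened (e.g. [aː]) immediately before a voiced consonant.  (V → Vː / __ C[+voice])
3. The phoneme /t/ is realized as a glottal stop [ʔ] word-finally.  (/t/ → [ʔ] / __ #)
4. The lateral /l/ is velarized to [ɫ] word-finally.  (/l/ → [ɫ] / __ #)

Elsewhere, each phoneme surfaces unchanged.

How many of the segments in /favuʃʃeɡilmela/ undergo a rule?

4

Segments that undergo a rule: /a/ → [aː] (rule 2); /e/ → [eː] (rule 2); /i/ → [iː] (rule 2); /e/ → [eː] (rule 2).
All other segments surface unchanged.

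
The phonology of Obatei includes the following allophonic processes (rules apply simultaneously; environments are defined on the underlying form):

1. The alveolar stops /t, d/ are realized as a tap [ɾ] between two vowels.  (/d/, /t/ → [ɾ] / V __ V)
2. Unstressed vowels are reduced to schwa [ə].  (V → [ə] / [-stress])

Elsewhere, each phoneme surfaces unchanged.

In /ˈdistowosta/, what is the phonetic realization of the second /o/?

[ə]

Rule 2 applies to /o/ (between /w/ and /s/: in an unstressed syllable) → [ə].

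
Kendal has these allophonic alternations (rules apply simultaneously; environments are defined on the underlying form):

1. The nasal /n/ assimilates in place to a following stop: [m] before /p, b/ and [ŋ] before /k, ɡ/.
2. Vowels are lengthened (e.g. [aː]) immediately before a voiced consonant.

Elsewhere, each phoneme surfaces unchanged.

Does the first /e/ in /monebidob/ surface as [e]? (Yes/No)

/e/ (between /n/ and /b/): before a voiced consonant, so rule 2 applies → [eː].
The actual realization is [eː], not [e].

No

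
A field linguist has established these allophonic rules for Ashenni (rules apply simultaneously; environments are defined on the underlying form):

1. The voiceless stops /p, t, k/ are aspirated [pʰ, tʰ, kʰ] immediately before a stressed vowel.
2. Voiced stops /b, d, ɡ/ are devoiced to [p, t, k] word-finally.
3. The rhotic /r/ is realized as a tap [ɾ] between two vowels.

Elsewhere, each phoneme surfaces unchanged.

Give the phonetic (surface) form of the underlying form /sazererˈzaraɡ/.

[sazeɾerˈzaɾak]

/r/ — between /e/ and /e/, between two vowels — surfaces as [ɾ] (rule 3).
/r/ (between /e/ and /z/): rule 3 targets it, but not between two vowels → unchanged [r].
/r/ — between /a/ and /a/, between two vowels — surfaces as [ɾ] (rule 3).
Rule 2 applies to /ɡ/ (word-final: word-finally) → [k].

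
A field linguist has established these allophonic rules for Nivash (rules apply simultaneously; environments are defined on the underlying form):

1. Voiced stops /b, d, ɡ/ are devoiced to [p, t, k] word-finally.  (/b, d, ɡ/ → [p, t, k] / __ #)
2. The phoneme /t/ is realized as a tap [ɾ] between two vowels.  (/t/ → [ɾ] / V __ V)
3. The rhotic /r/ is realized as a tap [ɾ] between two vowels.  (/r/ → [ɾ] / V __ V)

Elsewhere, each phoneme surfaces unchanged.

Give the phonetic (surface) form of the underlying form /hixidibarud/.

/d/ (between /i/ and /i/) fails the environment for rule 1, so it stays [d].
/b/ (between /i/ and /a/) fails the environment for rule 1, so it stays [b].
Rule 3 applies to /r/ (between /a/ and /u/: between two vowels) → [ɾ].
/d/ (word-final): word-finally, so rule 1 applies → [t].

[hixidibaɾut]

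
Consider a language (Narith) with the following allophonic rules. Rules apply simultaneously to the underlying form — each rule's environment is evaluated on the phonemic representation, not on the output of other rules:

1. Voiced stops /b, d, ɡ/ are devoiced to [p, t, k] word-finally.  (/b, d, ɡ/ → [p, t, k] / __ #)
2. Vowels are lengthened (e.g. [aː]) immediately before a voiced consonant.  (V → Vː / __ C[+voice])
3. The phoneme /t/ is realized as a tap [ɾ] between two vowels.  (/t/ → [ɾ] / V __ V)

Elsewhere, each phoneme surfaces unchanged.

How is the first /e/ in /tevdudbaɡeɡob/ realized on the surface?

/e/ (between /t/ and /v/) occurs before a voiced consonant → [eː] by rule 2.

[eː]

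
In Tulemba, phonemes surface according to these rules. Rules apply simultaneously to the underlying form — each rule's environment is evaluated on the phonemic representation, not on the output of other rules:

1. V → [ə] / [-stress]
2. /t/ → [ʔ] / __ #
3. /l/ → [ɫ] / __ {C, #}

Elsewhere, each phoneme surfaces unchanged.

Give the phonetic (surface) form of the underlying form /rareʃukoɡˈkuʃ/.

/r/ (word-initial) is unaffected → [r].
/a/ meets the environment for rule 1 (in an unstressed syllable) → [ə].
/r/ — not in any rule's target class → [r].
/e/ (between /r/ and /ʃ/) occurs in an unstressed syllable → [ə] by rule 1.
/ʃ/ stays [ʃ].
/u/ — between /ʃ/ and /k/, in an unstressed syllable — surfaces as [ə] (rule 1).
/k/ — not in any rule's target class → [k].
/o/ — between /k/ and /ɡ/, in an unstressed syllable — surfaces as [ə] (rule 1).
/ɡ/ (between /o/ and /k/) is unaffected → [ɡ].
/k/ (between /ɡ/ and /u/) is unaffected → [k].
/u/ (between /k/ and /ʃ/) fails the environment for rule 1, so it stays [u].
/ʃ/ (word-final) is unaffected → [ʃ].

[rərəʃəkəɡˈkuʃ]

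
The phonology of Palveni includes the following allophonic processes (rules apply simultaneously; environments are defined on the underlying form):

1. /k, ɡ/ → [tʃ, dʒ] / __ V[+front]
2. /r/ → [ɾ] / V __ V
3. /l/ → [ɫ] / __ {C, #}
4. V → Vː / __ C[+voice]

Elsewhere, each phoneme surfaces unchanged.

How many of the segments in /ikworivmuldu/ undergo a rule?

5

Segments that undergo a rule: /o/ → [oː] (rule 4); /r/ → [ɾ] (rule 2); /i/ → [iː] (rule 4); /u/ → [uː] (rule 4); /l/ → [ɫ] (rule 3).
All other segments surface unchanged.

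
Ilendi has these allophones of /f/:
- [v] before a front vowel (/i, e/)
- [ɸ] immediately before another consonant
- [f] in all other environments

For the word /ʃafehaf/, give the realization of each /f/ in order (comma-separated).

Occurrence 1 (position 3): before a front vowel (/i, e/) → [v].
Occurrence 2 (position 7): no conditioning environment matches → elsewhere allophone [f].

[v], [f]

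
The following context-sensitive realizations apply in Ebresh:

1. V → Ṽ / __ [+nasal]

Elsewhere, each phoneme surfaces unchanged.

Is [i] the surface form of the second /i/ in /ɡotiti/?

Yes

/i/ (word-final): rule 1 targets it, but not before a nasal consonant → unchanged [i].
The actual realization is [i], which matches [i].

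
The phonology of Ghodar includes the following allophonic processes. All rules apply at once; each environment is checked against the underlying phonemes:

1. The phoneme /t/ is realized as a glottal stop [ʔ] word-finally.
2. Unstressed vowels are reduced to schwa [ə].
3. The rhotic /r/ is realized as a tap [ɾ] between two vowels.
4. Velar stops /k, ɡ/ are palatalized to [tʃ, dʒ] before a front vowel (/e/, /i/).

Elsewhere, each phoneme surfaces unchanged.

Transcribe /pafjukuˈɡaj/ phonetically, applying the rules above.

[pəfjəkəˈɡaj]

/p/ (word-initial) is unaffected → [p].
/a/ — between /p/ and /f/, in an unstressed syllable — surfaces as [ə] (rule 2).
/f/ (between /a/ and /j/) is unaffected → [f].
/j/ stays [j].
/u/ (between /j/ and /k/): in an unstressed syllable, so rule 2 applies → [ə].
/k/ — between /u/ and /u/; rule 4 does not apply here → [k].
/u/ (between /k/ and /ɡ/) occurs in an unstressed syllable → [ə] by rule 2.
/ɡ/ (between /u/ and /a/) is in the target of rule 4 but the environment (before a front vowel) is not met → [ɡ].
/a/ — between /ɡ/ and /j/; rule 2 does not apply here → [a].
/j/ (word-final): no rule targets it → [j].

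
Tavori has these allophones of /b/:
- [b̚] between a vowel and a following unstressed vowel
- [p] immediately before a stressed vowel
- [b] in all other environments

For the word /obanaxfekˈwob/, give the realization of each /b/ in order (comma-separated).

[b̚], [b]

Occurrence 1 (position 2): between a vowel and a following unstressed vowel → [b̚].
Occurrence 2 (position 12): no conditioning environment matches → elsewhere allophone [b].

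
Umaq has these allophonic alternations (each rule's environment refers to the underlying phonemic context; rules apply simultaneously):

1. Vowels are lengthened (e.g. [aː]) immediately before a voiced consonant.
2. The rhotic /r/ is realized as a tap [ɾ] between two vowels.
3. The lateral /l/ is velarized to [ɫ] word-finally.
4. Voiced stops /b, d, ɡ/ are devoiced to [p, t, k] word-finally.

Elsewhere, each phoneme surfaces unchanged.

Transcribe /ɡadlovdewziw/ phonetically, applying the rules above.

[ɡaːdloːvdeːwziːw]

/ɡ/ — word-initial; rule 4 does not apply here → [ɡ].
/a/ (between /ɡ/ and /d/) occurs before a voiced consonant → [aː] by rule 1.
/d/ — between /a/ and /l/; rule 4 does not apply here → [d].
/l/ (between /d/ and /o/) fails the environment for rule 3, so it stays [l].
Rule 1 applies to /o/ (between /l/ and /v/: before a voiced consonant) → [oː].
/d/ (between /v/ and /e/): rule 4 targets it, but not word-finally → unchanged [d].
/e/ meets the environment for rule 1 (before a voiced consonant) → [eː].
Rule 1 applies to /i/ (between /z/ and /w/: before a voiced consonant) → [iː].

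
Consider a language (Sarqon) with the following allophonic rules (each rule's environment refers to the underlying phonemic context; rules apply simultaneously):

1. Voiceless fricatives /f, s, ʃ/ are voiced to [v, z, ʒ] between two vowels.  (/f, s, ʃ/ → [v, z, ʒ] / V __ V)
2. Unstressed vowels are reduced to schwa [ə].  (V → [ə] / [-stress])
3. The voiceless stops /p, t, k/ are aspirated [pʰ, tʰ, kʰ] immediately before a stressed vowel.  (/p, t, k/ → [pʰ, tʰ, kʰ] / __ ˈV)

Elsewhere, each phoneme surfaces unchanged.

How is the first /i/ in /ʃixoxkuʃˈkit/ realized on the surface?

[ə]

/i/ (between /ʃ/ and /x/) occurs in an unstressed syllable → [ə] by rule 2.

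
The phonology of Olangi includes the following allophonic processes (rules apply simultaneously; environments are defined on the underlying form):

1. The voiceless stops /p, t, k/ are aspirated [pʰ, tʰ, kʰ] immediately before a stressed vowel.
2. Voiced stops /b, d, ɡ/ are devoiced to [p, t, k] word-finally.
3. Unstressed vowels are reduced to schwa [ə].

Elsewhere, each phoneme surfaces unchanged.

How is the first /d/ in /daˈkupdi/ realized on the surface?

[d]

/d/ (word-initial) is in the target of rule 2 but the environment (word-finally) is not met → [d].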